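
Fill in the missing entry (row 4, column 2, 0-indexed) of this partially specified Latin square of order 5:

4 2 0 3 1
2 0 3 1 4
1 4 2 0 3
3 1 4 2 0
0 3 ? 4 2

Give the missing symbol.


Row 4 contains symbols [0, 2, 3, 4] — missing [1].
Column 2 contains symbols [0, 2, 3, 4] — missing [1].
The missing symbol must appear in both missing sets; intersection = [1].
Therefore the hidden value is 1.

Missing value = 1.


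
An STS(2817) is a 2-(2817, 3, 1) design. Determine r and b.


An STS(v) is a 2-(v, 3, 1) BIBD: block size k = 3, λ = 1.
Replication: r(k − 1) = λ(v − 1) ⇒ r·2 = 2817 − 1 = 2816 ⇒ r = 1408.
Block count: b = v(v − 1)/6 = 2817·2816/6 = 7932672/6 = 1322112.
(Check via bk = vr: 1322112·3 = 3966336 = 2817·1408 = 3966336 ✓.)

r = 1408, b = 1322112.


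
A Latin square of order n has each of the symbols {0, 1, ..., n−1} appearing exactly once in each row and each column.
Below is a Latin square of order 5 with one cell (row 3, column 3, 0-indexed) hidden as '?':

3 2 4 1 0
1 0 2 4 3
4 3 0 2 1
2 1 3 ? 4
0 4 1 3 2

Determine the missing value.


Row 3 contains symbols [1, 2, 3, 4] — missing [0].
Column 3 contains symbols [1, 2, 3, 4] — missing [0].
The missing symbol must appear in both missing sets; intersection = [0].
Therefore the hidden value is 0.

Missing value = 0.


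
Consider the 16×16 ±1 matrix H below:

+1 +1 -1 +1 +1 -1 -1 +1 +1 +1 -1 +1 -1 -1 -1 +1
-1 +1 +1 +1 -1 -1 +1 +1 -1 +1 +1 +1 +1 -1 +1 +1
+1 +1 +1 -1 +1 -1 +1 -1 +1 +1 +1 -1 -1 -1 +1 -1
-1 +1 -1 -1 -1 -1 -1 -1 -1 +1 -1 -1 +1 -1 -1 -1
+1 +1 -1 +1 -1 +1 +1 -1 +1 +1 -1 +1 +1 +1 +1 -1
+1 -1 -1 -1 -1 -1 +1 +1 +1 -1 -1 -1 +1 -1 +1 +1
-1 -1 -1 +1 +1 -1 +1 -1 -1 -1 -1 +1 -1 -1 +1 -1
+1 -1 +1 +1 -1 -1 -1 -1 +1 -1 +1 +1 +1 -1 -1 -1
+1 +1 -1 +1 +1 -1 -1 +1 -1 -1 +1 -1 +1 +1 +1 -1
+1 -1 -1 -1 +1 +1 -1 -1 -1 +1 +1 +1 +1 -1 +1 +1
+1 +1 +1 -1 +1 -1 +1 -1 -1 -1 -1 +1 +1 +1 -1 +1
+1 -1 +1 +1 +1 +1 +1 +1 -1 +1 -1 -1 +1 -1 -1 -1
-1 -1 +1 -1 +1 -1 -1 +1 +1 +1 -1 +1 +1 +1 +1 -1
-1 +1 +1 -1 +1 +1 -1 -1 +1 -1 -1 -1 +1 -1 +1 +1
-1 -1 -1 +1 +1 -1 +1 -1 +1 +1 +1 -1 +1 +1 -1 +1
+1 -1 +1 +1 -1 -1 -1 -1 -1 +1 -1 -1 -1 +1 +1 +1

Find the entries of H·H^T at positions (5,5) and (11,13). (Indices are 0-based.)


Row 5 of H: [1, -1, -1, -1, -1, -1, 1, 1, 1, -1, -1, -1, 1, -1, 1, 1].
Row 11 of H: [1, -1, 1, 1, 1, 1, 1, 1, -1, 1, -1, -1, 1, -1, -1, -1].
Row 13 of H: [-1, 1, 1, -1, 1, 1, -1, -1, 1, -1, -1, -1, 1, -1, 1, 1].
(H·H^T)[5][5] = Σ_j H[5][j]·H[5][j] = (1)² + (-1)² + (-1)² + (-1)² + (-1)² + (-1)² + (1)² + (1)² + (1)² + (-1)² + (-1)² + (-1)² + (1)² + (-1)² + (1)² + (1)² = 1 + 1 + 1 + 1 + 1 + 1 + 1 + 1 + 1 + 1 + 1 + 1 + 1 + 1 + 1 + 1 = 16.
(H·H^T)[11][13] = Σ_j H[11][j]·H[13][j] = (1)·(-1) + (-1)·(1) + (1)·(1) + (1)·(-1) + (1)·(1) + (1)·(1) + (1)·(-1) + (1)·(-1) + (-1)·(1) + (1)·(-1) + (-1)·(-1) + (-1)·(-1) + (1)·(1) + (-1)·(-1) + (-1)·(1) + (-1)·(1) = -1 + -1 + 1 + -1 + 1 + 1 + -1 + -1 + -1 + -1 + 1 + 1 + 1 + 1 + -1 + -1 = -2.
Rows 11 and 13 are not orthogonal (dot product = -2 ≠ 0), so H is not a Hadamard matrix.

(5,5) entry = 16; (11,13) entry = -2.


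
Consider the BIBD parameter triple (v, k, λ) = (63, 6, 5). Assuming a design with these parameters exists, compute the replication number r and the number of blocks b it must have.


Any 2-(v, k, λ) BIBD satisfies two necessary conditions:
  (i)  Each point sits in r blocks, and counting incidences through any fixed point gives r(k − 1) = λ(v − 1), so r = λ(v − 1)/(k − 1).
  (ii) Total incidences bk = vr, so b = vr/k.
Step 1: r = λ(v − 1)/(k − 1) = 5·(63 − 1)/(6 − 1) = 5·62/5 = 310/5 = 62.
Step 2: b = vr/k = 63·62/6 = 3906/6 = 651.
Check integrality: r = 62 ∈ Z ✓, b = 651 ∈ Z ✓.
(These identities are necessary conditions: they determine r and b for any design with these parameters, but do not by themselves prove that one exists.)

r = 62, b = 651.


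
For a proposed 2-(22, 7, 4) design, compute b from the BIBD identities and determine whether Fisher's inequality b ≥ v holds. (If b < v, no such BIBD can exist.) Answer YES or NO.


r = λ(v − 1)/(k − 1) = 4·21/6 = 14.
b = vr/k = 22·14/7 = 44.
Fisher's inequality: b ≥ v ⇔ 44 ≥ 22? YES.

YES


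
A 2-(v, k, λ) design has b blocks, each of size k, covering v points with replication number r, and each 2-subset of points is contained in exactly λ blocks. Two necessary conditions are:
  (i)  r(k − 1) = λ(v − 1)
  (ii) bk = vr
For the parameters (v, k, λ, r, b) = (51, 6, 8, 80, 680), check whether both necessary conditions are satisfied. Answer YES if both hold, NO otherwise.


Condition (i): r(k − 1) = 80·5 = 400; λ(v − 1) = 8·50 = 400. Match? YES.
Condition (ii): bk = 680·6 = 4080; vr = 51·80 = 4080. Match? YES.
Both conditions hold? YES.

YES


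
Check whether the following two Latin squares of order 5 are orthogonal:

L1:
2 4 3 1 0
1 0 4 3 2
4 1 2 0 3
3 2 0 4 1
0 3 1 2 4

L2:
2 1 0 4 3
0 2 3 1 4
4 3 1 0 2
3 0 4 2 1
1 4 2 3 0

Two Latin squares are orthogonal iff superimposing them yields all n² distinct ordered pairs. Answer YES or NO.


Form the n² = 25 superimposed pairs (L1[i][j], L2[i][j]), row by row (rows and columns indexed from 0):
row 0: (2,2) (4,1) (3,0) (1,4) (0,3)
row 1: (1,0) (0,2) (4,3) (3,1) (2,4)
row 2: (4,4) (1,3) (2,1) (0,0) (3,2)
row 3: (3,3) (2,0) (0,4) (4,2) (1,1)
row 4: (0,1) (3,4) (1,2) (2,3) (4,0)
Orthogonality requires all 25 pairs distinct.
Check by first coordinate: for each symbol s of L1, list the L2 entries in the n cells where L1 = s; they must all differ.
  L1 = 0: L2 entries (in reading order) 3, 2, 0, 4, 1 — all 5 distinct ✓
  L1 = 1: L2 entries (in reading order) 4, 0, 3, 1, 2 — all 5 distinct ✓
  L1 = 2: L2 entries (in reading order) 2, 4, 1, 0, 3 — all 5 distinct ✓
  L1 = 3: L2 entries (in reading order) 0, 1, 2, 3, 4 — all 5 distinct ✓
  L1 = 4: L2 entries (in reading order) 1, 3, 4, 2, 0 — all 5 distinct ✓
Every symbol of L1 meets every symbol of L2 exactly once, so all 25 pairs are distinct (25 of 25).
Conclusion: YES.

YES


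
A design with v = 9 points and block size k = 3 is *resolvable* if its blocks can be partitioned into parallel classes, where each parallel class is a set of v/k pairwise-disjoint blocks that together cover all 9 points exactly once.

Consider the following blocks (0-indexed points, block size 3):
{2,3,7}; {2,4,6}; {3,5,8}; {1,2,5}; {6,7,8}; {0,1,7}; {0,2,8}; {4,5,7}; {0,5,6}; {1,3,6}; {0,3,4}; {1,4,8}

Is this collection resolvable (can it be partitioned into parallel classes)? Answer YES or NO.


v = 9, block size k = 3, number of blocks = 12.
For resolvability, blocks must partition into parallel classes of size v/k = 3.
Total blocks must therefore be a multiple of 3: 12 = 3·4 + 0 ⇒ divisible ✓.
Greedy packing gives 4 candidate class(es). Each should be a full parallel class (size 3, covers all 9 points).
  Class 1 (3 blocks): {2,3,7}; {0,5,6}; {1,4,8}. Points covered: [0, 1, 2, 3, 4, 5, 6, 7, 8].
  Class 2 (3 blocks): {2,4,6}; {3,5,8}; {0,1,7}. Points covered: [0, 1, 2, 3, 4, 5, 6, 7, 8].
  Class 3 (3 blocks): {1,2,5}; {6,7,8}; {0,3,4}. Points covered: [0, 1, 2, 3, 4, 5, 6, 7, 8].
  Class 4 (3 blocks): {0,2,8}; {4,5,7}; {1,3,6}. Points covered: [0, 1, 2, 3, 4, 5, 6, 7, 8].
All classes full (size 3)? YES. All classes cover every point? YES.
Resolvable? YES.

YES


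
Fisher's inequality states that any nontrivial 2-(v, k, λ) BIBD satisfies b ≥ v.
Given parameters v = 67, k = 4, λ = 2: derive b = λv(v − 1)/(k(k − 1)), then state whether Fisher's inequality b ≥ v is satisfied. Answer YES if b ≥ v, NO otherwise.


r = λ(v − 1)/(k − 1) = 2·66/3 = 44.
b = vr/k = 67·44/4 = 737.
Fisher's inequality: b ≥ v ⇔ 737 ≥ 67? YES.

YES


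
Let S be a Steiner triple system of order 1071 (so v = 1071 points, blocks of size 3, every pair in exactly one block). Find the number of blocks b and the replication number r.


An STS(v) is a 2-(v, 3, 1) BIBD: block size k = 3, λ = 1.
Replication: r(k − 1) = λ(v − 1) ⇒ r·2 = 1071 − 1 = 1070 ⇒ r = 535.
Block count: b = v(v − 1)/6 = 1071·1070/6 = 1145970/6 = 190995.
(Check via bk = vr: 190995·3 = 572985 = 1071·535 = 572985 ✓.)

r = 535, b = 190995.


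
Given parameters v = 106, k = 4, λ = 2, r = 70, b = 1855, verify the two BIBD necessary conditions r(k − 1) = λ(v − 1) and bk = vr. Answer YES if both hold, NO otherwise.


Condition (i): r(k − 1) = 70·3 = 210; λ(v − 1) = 2·105 = 210. Match? YES.
Condition (ii): bk = 1855·4 = 7420; vr = 106·70 = 7420. Match? YES.
Both conditions hold? YES.

YES


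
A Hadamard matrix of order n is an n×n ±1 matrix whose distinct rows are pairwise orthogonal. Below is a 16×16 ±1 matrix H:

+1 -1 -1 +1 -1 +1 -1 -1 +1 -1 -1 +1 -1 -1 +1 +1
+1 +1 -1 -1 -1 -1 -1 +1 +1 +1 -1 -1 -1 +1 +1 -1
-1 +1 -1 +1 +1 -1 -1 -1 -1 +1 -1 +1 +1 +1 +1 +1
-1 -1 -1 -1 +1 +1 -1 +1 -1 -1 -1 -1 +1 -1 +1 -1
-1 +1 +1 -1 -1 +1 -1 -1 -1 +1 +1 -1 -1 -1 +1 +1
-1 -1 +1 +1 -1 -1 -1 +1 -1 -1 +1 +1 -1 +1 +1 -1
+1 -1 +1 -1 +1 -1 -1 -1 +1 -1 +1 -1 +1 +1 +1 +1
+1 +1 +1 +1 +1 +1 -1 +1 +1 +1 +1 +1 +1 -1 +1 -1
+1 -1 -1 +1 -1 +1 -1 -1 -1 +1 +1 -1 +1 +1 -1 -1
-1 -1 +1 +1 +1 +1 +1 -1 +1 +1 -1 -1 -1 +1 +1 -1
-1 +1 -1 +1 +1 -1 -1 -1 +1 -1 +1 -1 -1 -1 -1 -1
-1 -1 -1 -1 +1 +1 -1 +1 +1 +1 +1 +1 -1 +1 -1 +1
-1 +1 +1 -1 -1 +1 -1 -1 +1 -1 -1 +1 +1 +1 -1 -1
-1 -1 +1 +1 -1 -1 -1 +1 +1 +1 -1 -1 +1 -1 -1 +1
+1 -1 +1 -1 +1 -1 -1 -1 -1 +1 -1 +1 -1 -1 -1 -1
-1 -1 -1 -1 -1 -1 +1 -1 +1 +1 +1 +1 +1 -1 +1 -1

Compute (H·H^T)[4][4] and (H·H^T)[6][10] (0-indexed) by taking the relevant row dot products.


Row 4 of H: [-1, 1, 1, -1, -1, 1, -1, -1, -1, 1, 1, -1, -1, -1, 1, 1].
Row 6 of H: [1, -1, 1, -1, 1, -1, -1, -1, 1, -1, 1, -1, 1, 1, 1, 1].
Row 10 of H: [-1, 1, -1, 1, 1, -1, -1, -1, 1, -1, 1, -1, -1, -1, -1, -1].
(H·H^T)[4][4] = Σ_j H[4][j]·H[4][j] = (-1)² + (1)² + (1)² + (-1)² + (-1)² + (1)² + (-1)² + (-1)² + (-1)² + (1)² + (1)² + (-1)² + (-1)² + (-1)² + (1)² + (1)² = 1 + 1 + 1 + 1 + 1 + 1 + 1 + 1 + 1 + 1 + 1 + 1 + 1 + 1 + 1 + 1 = 16.
(H·H^T)[6][10] = Σ_j H[6][j]·H[10][j] = (1)·(-1) + (-1)·(1) + (1)·(-1) + (-1)·(1) + (1)·(1) + (-1)·(-1) + (-1)·(-1) + (-1)·(-1) + (1)·(1) + (-1)·(-1) + (1)·(1) + (-1)·(-1) + (1)·(-1) + (1)·(-1) + (1)·(-1) + (1)·(-1) = -1 + -1 + -1 + -1 + 1 + 1 + 1 + 1 + 1 + 1 + 1 + 1 + -1 + -1 + -1 + -1 = 0.
So rows 6 and 10 are orthogonal; the diagonal entry equals n = 16.

(4,4) entry = 16; (6,10) entry = 0.


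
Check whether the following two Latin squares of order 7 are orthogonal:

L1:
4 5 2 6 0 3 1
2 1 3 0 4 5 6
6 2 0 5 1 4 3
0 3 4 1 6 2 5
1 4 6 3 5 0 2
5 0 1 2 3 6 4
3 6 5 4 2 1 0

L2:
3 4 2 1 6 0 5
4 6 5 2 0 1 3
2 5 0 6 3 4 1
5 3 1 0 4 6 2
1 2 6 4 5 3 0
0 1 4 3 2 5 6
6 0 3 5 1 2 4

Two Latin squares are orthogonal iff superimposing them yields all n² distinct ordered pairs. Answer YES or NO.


Form the n² = 49 superimposed pairs (L1[i][j], L2[i][j]), row by row (rows and columns indexed from 0):
row 0: (4,3) (5,4) (2,2) (6,1) (0,6) (3,0) (1,5)
row 1: (2,4) (1,6) (3,5) (0,2) (4,0) (5,1) (6,3)
row 2: (6,2) (2,5) (0,0) (5,6) (1,3) (4,4) (3,1)
row 3: (0,5) (3,3) (4,1) (1,0) (6,4) (2,6) (5,2)
row 4: (1,1) (4,2) (6,6) (3,4) (5,5) (0,3) (2,0)
row 5: (5,0) (0,1) (1,4) (2,3) (3,2) (6,5) (4,6)
row 6: (3,6) (6,0) (5,3) (4,5) (2,1) (1,2) (0,4)
Orthogonality requires all 49 pairs distinct.
Check by first coordinate: for each symbol s of L1, list the L2 entries in the n cells where L1 = s; they must all differ.
  L1 = 0: L2 entries (in reading order) 6, 2, 0, 5, 3, 1, 4 — all 7 distinct ✓
  L1 = 1: L2 entries (in reading order) 5, 6, 3, 0, 1, 4, 2 — all 7 distinct ✓
  L1 = 2: L2 entries (in reading order) 2, 4, 5, 6, 0, 3, 1 — all 7 distinct ✓
  L1 = 3: L2 entries (in reading order) 0, 5, 1, 3, 4, 2, 6 — all 7 distinct ✓
  L1 = 4: L2 entries (in reading order) 3, 0, 4, 1, 2, 6, 5 — all 7 distinct ✓
  L1 = 5: L2 entries (in reading order) 4, 1, 6, 2, 5, 0, 3 — all 7 distinct ✓
  L1 = 6: L2 entries (in reading order) 1, 3, 2, 4, 6, 5, 0 — all 7 distinct ✓
Every symbol of L1 meets every symbol of L2 exactly once, so all 49 pairs are distinct (49 of 49).
Conclusion: YES.

YES


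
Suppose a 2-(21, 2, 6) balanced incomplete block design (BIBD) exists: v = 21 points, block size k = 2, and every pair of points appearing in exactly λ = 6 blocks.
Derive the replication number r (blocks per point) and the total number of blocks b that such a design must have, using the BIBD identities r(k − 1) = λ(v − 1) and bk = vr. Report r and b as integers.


Any 2-(v, k, λ) BIBD satisfies two necessary conditions:
  (i)  Each point sits in r blocks, and counting incidences through any fixed point gives r(k − 1) = λ(v − 1), so r = λ(v − 1)/(k − 1).
  (ii) Total incidences bk = vr, so b = vr/k.
Step 1: r = λ(v − 1)/(k − 1) = 6·(21 − 1)/(2 − 1) = 6·20/1 = 120/1 = 120.
Step 2: b = vr/k = 21·120/2 = 2520/2 = 1260.
Check integrality: r = 120 ∈ Z ✓, b = 1260 ∈ Z ✓.
(These identities are necessary conditions: they determine r and b for any design with these parameters, but do not by themselves prove that one exists.)

r = 120, b = 1260.


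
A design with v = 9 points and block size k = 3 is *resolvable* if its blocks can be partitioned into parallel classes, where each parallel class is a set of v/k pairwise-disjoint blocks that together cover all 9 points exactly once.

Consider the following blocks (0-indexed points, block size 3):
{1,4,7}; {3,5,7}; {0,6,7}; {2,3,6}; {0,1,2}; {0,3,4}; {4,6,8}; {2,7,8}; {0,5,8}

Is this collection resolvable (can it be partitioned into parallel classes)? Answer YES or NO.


v = 9, block size k = 3, number of blocks = 9.
For resolvability, blocks must partition into parallel classes of size v/k = 3.
Total blocks must therefore be a multiple of 3: 9 = 3·3 + 0 ⇒ divisible ✓.
Consider block {0,6,7}. It intersects every other block in the collection, so no parallel class of size 3 can contain it.
Since every block must belong to some parallel class in a resolution, the collection cannot be partitioned into parallel classes.
Resolvable? NO.

NO


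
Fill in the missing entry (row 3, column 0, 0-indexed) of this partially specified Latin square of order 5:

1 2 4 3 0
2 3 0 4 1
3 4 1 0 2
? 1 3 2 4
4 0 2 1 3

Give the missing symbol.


Row 3 contains symbols [1, 2, 3, 4] — missing [0].
Column 0 contains symbols [1, 2, 3, 4] — missing [0].
The missing symbol must appear in both missing sets; intersection = [0].
Therefore the hidden value is 0.

Missing value = 0.


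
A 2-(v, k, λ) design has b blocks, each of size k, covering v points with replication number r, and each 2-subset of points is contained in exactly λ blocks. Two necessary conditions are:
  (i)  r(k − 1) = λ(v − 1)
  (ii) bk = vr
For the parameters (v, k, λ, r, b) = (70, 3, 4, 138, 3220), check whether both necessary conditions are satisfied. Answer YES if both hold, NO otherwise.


Condition (i): r(k − 1) = 138·2 = 276; λ(v − 1) = 4·69 = 276. Match? YES.
Condition (ii): bk = 3220·3 = 9660; vr = 70·138 = 9660. Match? YES.
Both conditions hold? YES.

YES


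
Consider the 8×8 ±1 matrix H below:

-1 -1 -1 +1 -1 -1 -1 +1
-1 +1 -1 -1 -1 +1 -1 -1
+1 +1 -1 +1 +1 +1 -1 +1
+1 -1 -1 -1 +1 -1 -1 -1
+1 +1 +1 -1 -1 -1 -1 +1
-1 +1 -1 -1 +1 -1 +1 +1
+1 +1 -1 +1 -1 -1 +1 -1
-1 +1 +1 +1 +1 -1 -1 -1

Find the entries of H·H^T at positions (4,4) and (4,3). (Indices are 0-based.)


Row 3 of H: [1, -1, -1, -1, 1, -1, -1, -1].
Row 4 of H: [1, 1, 1, -1, -1, -1, -1, 1].
(H·H^T)[4][4] = Σ_j H[4][j]·H[4][j] = (1)² + (1)² + (1)² + (-1)² + (-1)² + (-1)² + (-1)² + (1)² = 1 + 1 + 1 + 1 + 1 + 1 + 1 + 1 = 8.
(H·H^T)[4][3] = Σ_j H[4][j]·H[3][j] = (1)·(1) + (1)·(-1) + (1)·(-1) + (-1)·(-1) + (-1)·(1) + (-1)·(-1) + (-1)·(-1) + (1)·(-1) = 1 + -1 + -1 + 1 + -1 + 1 + 1 + -1 = 0.
So rows 4 and 3 are orthogonal; the diagonal entry equals n = 8.

(4,4) entry = 8; (4,3) entry = 0.


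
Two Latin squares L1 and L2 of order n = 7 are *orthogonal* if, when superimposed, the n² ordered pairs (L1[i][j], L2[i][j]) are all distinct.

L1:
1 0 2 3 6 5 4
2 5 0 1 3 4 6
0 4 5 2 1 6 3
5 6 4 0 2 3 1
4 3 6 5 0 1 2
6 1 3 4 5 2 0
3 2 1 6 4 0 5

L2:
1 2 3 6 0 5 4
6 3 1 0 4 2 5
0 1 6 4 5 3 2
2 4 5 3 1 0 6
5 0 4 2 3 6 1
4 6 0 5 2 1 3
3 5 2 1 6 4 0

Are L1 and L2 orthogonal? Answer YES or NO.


Form the n² = 49 superimposed pairs (L1[i][j], L2[i][j]), row by row (rows and columns indexed from 0):
row 0: (1,1) (0,2) (2,3) (3,6) (6,0) (5,5) (4,4)
row 1: (2,6) (5,3) (0,1) (1,0) (3,4) (4,2) (6,5)
row 2: (0,0) (4,1) (5,6) (2,4) (1,5) (6,3) (3,2)
row 3: (5,2) (6,4) (4,5) (0,3) (2,1) (3,0) (1,6)
row 4: (4,5) (3,0) (6,4) (5,2) (0,3) (1,6) (2,1)
row 5: (6,4) (1,6) (3,0) (4,5) (5,2) (2,1) (0,3)
row 6: (3,3) (2,5) (1,2) (6,1) (4,6) (0,4) (5,0)
Orthogonality requires all 49 pairs distinct.
But the pair (4,5) repeats: cell (3,2) has L1 = 4, L2 = 5, and cell (4,0) has L1 = 4, L2 = 5.
A repeated pair means some other pair never occurs (only 35 distinct pairs out of 49), so the squares are not orthogonal.
Conclusion: NO.

NO


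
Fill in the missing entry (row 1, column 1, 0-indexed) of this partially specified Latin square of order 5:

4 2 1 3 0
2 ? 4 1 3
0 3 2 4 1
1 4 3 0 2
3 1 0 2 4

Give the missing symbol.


Row 1 contains symbols [1, 2, 3, 4] — missing [0].
Column 1 contains symbols [1, 2, 3, 4] — missing [0].
The missing symbol must appear in both missing sets; intersection = [0].
Therefore the hidden value is 0.

Missing value = 0.


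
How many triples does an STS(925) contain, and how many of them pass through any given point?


An STS(v) is a 2-(v, 3, 1) BIBD: block size k = 3, λ = 1.
Replication: r(k − 1) = λ(v − 1) ⇒ r·2 = 925 − 1 = 924 ⇒ r = 462.
Block count: b = v(v − 1)/6 = 925·924/6 = 854700/6 = 142450.
(Check via bk = vr: 142450·3 = 427350 = 925·462 = 427350 ✓.)

r = 462, b = 142450.


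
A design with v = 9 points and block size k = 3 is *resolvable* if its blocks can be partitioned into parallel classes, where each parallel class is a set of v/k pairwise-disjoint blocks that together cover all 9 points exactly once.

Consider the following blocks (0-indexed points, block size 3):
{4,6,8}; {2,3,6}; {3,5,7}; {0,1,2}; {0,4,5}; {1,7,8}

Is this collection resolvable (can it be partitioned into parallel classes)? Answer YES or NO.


v = 9, block size k = 3, number of blocks = 6.
For resolvability, blocks must partition into parallel classes of size v/k = 3.
Total blocks must therefore be a multiple of 3: 6 = 3·2 + 0 ⇒ divisible ✓.
Greedy packing gives 2 candidate class(es). Each should be a full parallel class (size 3, covers all 9 points).
  Class 1 (3 blocks): {4,6,8}; {3,5,7}; {0,1,2}. Points covered: [0, 1, 2, 3, 4, 5, 6, 7, 8].
  Class 2 (3 blocks): {2,3,6}; {0,4,5}; {1,7,8}. Points covered: [0, 1, 2, 3, 4, 5, 6, 7, 8].
All classes full (size 3)? YES. All classes cover every point? YES.
Resolvable? YES.

YES


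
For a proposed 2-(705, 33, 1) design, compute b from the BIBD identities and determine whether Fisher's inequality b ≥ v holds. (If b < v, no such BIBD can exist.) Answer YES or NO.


r = λ(v − 1)/(k − 1) = 1·704/32 = 22.
b = vr/k = 705·22/33 = 470.
Fisher's inequality: b ≥ v ⇔ 470 ≥ 705? NO.

NO


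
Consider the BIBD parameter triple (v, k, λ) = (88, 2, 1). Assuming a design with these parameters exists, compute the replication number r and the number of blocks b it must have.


Any 2-(v, k, λ) BIBD satisfies two necessary conditions:
  (i)  Each point sits in r blocks, and counting incidences through any fixed point gives r(k − 1) = λ(v − 1), so r = λ(v − 1)/(k − 1).
  (ii) Total incidences bk = vr, so b = vr/k.
Step 1: r = λ(v − 1)/(k − 1) = 1·(88 − 1)/(2 − 1) = 1·87/1 = 87/1 = 87.
Step 2: b = vr/k = 88·87/2 = 7656/2 = 3828.
Check integrality: r = 87 ∈ Z ✓, b = 3828 ∈ Z ✓.
(These identities are necessary conditions: they determine r and b for any design with these parameters, but do not by themselves prove that one exists.)

r = 87, b = 3828.


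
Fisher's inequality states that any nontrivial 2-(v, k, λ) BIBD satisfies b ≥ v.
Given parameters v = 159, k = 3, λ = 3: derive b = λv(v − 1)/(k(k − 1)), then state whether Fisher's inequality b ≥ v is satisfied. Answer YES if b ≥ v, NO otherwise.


b = λv(v − 1)/(k(k − 1)) = 3·159·158/(3·2) = 75366/6 = 12561.
Compare with v = 159: b ≥ v, so Fisher's inequality holds.

YES


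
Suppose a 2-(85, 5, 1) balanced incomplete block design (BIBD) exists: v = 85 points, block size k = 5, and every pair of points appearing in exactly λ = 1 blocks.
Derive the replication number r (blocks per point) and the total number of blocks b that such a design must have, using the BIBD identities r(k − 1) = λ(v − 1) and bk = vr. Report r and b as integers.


Any 2-(v, k, λ) BIBD satisfies two necessary conditions:
  (i)  Each point sits in r blocks, and counting incidences through any fixed point gives r(k − 1) = λ(v − 1), so r = λ(v − 1)/(k − 1).
  (ii) Total incidences bk = vr, so b = vr/k.
Step 1: r = λ(v − 1)/(k − 1) = 1·(85 − 1)/(5 − 1) = 1·84/4 = 84/4 = 21.
Step 2: b = vr/k = 85·21/5 = 1785/5 = 357.
Check integrality: r = 21 ∈ Z ✓, b = 357 ∈ Z ✓.
(These identities are necessary conditions: they determine r and b for any design with these parameters, but do not by themselves prove that one exists.)

r = 21, b = 357.


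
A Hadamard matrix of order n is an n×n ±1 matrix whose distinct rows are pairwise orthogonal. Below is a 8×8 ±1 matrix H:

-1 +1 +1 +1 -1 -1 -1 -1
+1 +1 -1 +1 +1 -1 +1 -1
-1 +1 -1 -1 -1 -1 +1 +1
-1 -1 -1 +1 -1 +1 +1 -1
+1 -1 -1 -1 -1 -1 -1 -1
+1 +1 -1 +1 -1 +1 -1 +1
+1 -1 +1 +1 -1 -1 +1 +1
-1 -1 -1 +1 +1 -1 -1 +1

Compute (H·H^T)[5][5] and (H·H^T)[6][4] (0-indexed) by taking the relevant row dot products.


Row 4 of H: [1, -1, -1, -1, -1, -1, -1, -1].
Row 5 of H: [1, 1, -1, 1, -1, 1, -1, 1].
Row 6 of H: [1, -1, 1, 1, -1, -1, 1, 1].
(H·H^T)[5][5] = Σ_j H[5][j]·H[5][j] = (1)² + (1)² + (-1)² + (1)² + (-1)² + (1)² + (-1)² + (1)² = 1 + 1 + 1 + 1 + 1 + 1 + 1 + 1 = 8.
(H·H^T)[6][4] = Σ_j H[6][j]·H[4][j] = (1)·(1) + (-1)·(-1) + (1)·(-1) + (1)·(-1) + (-1)·(-1) + (-1)·(-1) + (1)·(-1) + (1)·(-1) = 1 + 1 + -1 + -1 + 1 + 1 + -1 + -1 = 0.
So rows 6 and 4 are orthogonal; the diagonal entry equals n = 8.

(5,5) entry = 8; (6,4) entry = 0.


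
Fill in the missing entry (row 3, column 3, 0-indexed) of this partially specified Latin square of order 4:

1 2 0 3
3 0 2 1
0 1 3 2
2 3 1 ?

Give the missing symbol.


Row 3 contains symbols [1, 2, 3] — missing [0].
Column 3 contains symbols [1, 2, 3] — missing [0].
The missing symbol must appear in both missing sets; intersection = [0].
Therefore the hidden value is 0.

Missing value = 0.


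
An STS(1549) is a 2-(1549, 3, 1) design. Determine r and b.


An STS(v) is a 2-(v, 3, 1) BIBD: block size k = 3, λ = 1.
Replication: r(k − 1) = λ(v − 1) ⇒ r·2 = 1549 − 1 = 1548 ⇒ r = 774.
Block count: bk = vr ⇒ b·3 = 1549·774 = 1198926 ⇒ b = 399642.

r = 774, b = 399642.


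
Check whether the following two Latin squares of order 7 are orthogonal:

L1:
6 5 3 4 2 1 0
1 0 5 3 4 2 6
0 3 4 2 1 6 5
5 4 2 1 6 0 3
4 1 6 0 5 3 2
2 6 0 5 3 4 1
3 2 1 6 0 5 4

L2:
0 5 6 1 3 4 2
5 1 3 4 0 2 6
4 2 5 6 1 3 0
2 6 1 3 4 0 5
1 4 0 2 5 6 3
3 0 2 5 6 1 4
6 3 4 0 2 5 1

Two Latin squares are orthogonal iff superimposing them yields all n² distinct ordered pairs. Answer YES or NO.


Form the n² = 49 superimposed pairs (L1[i][j], L2[i][j]), row by row (rows and columns indexed from 0):
row 0: (6,0) (5,5) (3,6) (4,1) (2,3) (1,4) (0,2)
row 1: (1,5) (0,1) (5,3) (3,4) (4,0) (2,2) (6,6)
row 2: (0,4) (3,2) (4,5) (2,6) (1,1) (6,3) (5,0)
row 3: (5,2) (4,6) (2,1) (1,3) (6,4) (0,0) (3,5)
row 4: (4,1) (1,4) (6,0) (0,2) (5,5) (3,6) (2,3)
row 5: (2,3) (6,0) (0,2) (5,5) (3,6) (4,1) (1,4)
row 6: (3,6) (2,3) (1,4) (6,0) (0,2) (5,5) (4,1)
Orthogonality requires all 49 pairs distinct.
But the pair (4,1) repeats: cell (0,3) has L1 = 4, L2 = 1, and cell (4,0) has L1 = 4, L2 = 1.
A repeated pair means some other pair never occurs (only 28 distinct pairs out of 49), so the squares are not orthogonal.
Conclusion: NO.

NO


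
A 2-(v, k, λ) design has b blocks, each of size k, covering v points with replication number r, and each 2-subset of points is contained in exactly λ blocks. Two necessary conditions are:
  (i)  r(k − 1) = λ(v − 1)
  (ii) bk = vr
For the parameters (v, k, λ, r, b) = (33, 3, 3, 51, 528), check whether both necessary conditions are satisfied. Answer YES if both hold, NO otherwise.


Condition (i): r(k − 1) = 51·2 = 102; λ(v − 1) = 3·32 = 96. Match? NO.
Condition (ii): bk = 528·3 = 1584; vr = 33·51 = 1683. Match? NO.
Both conditions hold? NO.

NO


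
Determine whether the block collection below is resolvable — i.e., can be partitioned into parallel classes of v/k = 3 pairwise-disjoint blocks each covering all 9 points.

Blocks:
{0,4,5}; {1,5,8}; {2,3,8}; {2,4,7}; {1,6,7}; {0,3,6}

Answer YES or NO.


v = 9, block size k = 3, number of blocks = 6.
For resolvability, blocks must partition into parallel classes of size v/k = 3.
Total blocks must therefore be a multiple of 3: 6 = 3·2 + 0 ⇒ divisible ✓.
Greedy packing gives 2 candidate class(es). Each should be a full parallel class (size 3, covers all 9 points).
  Class 1 (3 blocks): {0,4,5}; {2,3,8}; {1,6,7}. Points covered: [0, 1, 2, 3, 4, 5, 6, 7, 8].
  Class 2 (3 blocks): {1,5,8}; {2,4,7}; {0,3,6}. Points covered: [0, 1, 2, 3, 4, 5, 6, 7, 8].
All classes full (size 3)? YES. All classes cover every point? YES.
Resolvable? YES.

YES


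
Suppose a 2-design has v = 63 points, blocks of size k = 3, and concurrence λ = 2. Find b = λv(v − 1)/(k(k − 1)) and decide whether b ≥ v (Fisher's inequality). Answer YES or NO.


r = λ(v − 1)/(k − 1) = 2·62/2 = 62.
b = vr/k = 63·62/3 = 1302.
Fisher's inequality: b ≥ v ⇔ 1302 ≥ 63? YES.

YES


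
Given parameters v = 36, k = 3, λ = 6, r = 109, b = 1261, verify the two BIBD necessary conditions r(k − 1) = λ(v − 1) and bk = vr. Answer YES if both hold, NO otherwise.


Condition (i): r(k − 1) = 109·2 = 218; λ(v − 1) = 6·35 = 210. Match? NO.
Condition (ii): bk = 1261·3 = 3783; vr = 36·109 = 3924. Match? NO.
Both conditions hold? NO.

NO


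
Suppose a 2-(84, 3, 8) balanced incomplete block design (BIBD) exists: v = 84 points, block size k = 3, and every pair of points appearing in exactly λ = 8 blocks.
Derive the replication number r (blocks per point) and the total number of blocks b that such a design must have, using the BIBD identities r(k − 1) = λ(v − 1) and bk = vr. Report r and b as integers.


Any 2-(v, k, λ) BIBD satisfies two necessary conditions:
  (i)  Each point sits in r blocks, and counting incidences through any fixed point gives r(k − 1) = λ(v − 1), so r = λ(v − 1)/(k − 1).
  (ii) Total incidences bk = vr, so b = vr/k.
Step 1: r = λ(v − 1)/(k − 1) = 8·(84 − 1)/(3 − 1) = 8·83/2 = 664/2 = 332.
Step 2: b = vr/k = 84·332/3 = 27888/3 = 9296.
Check integrality: r = 332 ∈ Z ✓, b = 9296 ∈ Z ✓.
(These identities are necessary conditions: they determine r and b for any design with these parameters, but do not by themselves prove that one exists.)

r = 332, b = 9296.


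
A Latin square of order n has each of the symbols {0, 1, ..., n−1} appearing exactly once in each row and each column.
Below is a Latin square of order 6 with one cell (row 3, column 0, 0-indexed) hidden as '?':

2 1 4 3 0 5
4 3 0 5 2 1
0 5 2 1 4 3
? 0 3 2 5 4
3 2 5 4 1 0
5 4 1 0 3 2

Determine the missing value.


Row 3 contains symbols [0, 2, 3, 4, 5] — missing [1].
Column 0 contains symbols [0, 2, 3, 4, 5] — missing [1].
The missing symbol must appear in both missing sets; intersection = [1].
Therefore the hidden value is 1.

Missing value = 1.


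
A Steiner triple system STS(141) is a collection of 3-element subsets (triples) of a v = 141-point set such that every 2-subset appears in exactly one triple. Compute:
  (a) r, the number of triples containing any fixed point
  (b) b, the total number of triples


An STS(v) is a 2-(v, 3, 1) BIBD: block size k = 3, λ = 1.
Replication: r(k − 1) = λ(v − 1) ⇒ r·2 = 141 − 1 = 140 ⇒ r = 70.
Block count: bk = vr ⇒ b·3 = 141·70 = 9870 ⇒ b = 3290.

r = 70, b = 3290.


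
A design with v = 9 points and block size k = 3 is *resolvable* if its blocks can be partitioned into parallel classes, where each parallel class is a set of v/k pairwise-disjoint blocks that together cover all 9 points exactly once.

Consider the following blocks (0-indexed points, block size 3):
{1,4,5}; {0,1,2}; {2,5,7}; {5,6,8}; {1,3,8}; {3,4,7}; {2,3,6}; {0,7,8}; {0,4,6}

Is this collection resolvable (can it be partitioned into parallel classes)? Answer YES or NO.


v = 9, block size k = 3, number of blocks = 9.
For resolvability, blocks must partition into parallel classes of size v/k = 3.
Total blocks must therefore be a multiple of 3: 9 = 3·3 + 0 ⇒ divisible ✓.
Greedy packing gives 3 candidate class(es). Each should be a full parallel class (size 3, covers all 9 points).
  Class 1 (3 blocks): {1,4,5}; {2,3,6}; {0,7,8}. Points covered: [0, 1, 2, 3, 4, 5, 6, 7, 8].
  Class 2 (3 blocks): {0,1,2}; {5,6,8}; {3,4,7}. Points covered: [0, 1, 2, 3, 4, 5, 6, 7, 8].
  Class 3 (3 blocks): {2,5,7}; {1,3,8}; {0,4,6}. Points covered: [0, 1, 2, 3, 4, 5, 6, 7, 8].
All classes full (size 3)? YES. All classes cover every point? YES.
Resolvable? YES.

YES


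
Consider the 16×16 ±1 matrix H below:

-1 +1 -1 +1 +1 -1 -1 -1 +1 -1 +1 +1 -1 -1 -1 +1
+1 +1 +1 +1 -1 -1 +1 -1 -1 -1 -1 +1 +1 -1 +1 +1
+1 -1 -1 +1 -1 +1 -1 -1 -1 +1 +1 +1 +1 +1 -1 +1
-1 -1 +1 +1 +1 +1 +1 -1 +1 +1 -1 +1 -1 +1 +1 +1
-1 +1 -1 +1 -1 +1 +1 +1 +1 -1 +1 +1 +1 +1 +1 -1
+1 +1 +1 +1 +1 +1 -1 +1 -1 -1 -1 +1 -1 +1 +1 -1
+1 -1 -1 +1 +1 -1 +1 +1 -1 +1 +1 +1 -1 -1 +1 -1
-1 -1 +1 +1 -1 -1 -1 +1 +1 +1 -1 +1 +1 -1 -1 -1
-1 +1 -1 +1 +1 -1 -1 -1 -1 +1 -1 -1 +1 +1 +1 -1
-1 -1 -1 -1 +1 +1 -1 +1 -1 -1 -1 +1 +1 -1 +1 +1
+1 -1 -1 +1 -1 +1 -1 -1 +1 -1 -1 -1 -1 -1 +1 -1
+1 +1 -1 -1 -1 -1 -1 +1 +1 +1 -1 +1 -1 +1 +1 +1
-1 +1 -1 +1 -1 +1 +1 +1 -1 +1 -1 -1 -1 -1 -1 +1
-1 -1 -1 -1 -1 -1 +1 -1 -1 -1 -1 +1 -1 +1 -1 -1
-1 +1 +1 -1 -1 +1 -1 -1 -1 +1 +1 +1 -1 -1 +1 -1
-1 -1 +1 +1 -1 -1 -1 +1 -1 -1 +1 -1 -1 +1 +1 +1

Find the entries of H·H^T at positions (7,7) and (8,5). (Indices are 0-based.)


Row 5 of H: [1, 1, 1, 1, 1, 1, -1, 1, -1, -1, -1, 1, -1, 1, 1, -1].
Row 7 of H: [-1, -1, 1, 1, -1, -1, -1, 1, 1, 1, -1, 1, 1, -1, -1, -1].
Row 8 of H: [-1, 1, -1, 1, 1, -1, -1, -1, -1, 1, -1, -1, 1, 1, 1, -1].
(H·H^T)[7][7] = Σ_j H[7][j]·H[7][j] = (-1)² + (-1)² + (1)² + (1)² + (-1)² + (-1)² + (-1)² + (1)² + (1)² + (1)² + (-1)² + (1)² + (1)² + (-1)² + (-1)² + (-1)² = 1 + 1 + 1 + 1 + 1 + 1 + 1 + 1 + 1 + 1 + 1 + 1 + 1 + 1 + 1 + 1 = 16.
(H·H^T)[8][5] = Σ_j H[8][j]·H[5][j] = (-1)·(1) + (1)·(1) + (-1)·(1) + (1)·(1) + (1)·(1) + (-1)·(1) + (-1)·(-1) + (-1)·(1) + (-1)·(-1) + (1)·(-1) + (-1)·(-1) + (-1)·(1) + (1)·(-1) + (1)·(1) + (1)·(1) + (-1)·(-1) = -1 + 1 + -1 + 1 + 1 + -1 + 1 + -1 + 1 + -1 + 1 + -1 + -1 + 1 + 1 + 1 = 2.
Rows 8 and 5 are not orthogonal (dot product = 2 ≠ 0), so H is not a Hadamard matrix.

(7,7) entry = 16; (8,5) entry = 2.


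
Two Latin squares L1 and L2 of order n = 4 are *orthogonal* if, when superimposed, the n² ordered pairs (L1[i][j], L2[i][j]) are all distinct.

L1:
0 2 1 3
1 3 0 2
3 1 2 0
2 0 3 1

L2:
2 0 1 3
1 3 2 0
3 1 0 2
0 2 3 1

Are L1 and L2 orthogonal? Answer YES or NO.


Form the n² = 16 superimposed pairs (L1[i][j], L2[i][j]), row by row (rows and columns indexed from 0):
row 0: (0,2) (2,0) (1,1) (3,3)
row 1: (1,1) (3,3) (0,2) (2,0)
row 2: (3,3) (1,1) (2,0) (0,2)
row 3: (2,0) (0,2) (3,3) (1,1)
Orthogonality requires all 16 pairs distinct.
But the pair (1,1) repeats: cell (0,2) has L1 = 1, L2 = 1, and cell (1,0) has L1 = 1, L2 = 1.
A repeated pair means some other pair never occurs (only 4 distinct pairs out of 16), so the squares are not orthogonal.
Conclusion: NO.

NO


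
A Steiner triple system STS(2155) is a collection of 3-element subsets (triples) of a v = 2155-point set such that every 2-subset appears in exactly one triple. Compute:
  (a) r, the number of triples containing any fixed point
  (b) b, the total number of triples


An STS(v) is a 2-(v, 3, 1) BIBD: block size k = 3, λ = 1.
Replication: r(k − 1) = λ(v − 1) ⇒ r·2 = 2155 − 1 = 2154 ⇒ r = 1077.
Block count: bk = vr ⇒ b·3 = 2155·1077 = 2320935 ⇒ b = 773645.

r = 1077, b = 773645.


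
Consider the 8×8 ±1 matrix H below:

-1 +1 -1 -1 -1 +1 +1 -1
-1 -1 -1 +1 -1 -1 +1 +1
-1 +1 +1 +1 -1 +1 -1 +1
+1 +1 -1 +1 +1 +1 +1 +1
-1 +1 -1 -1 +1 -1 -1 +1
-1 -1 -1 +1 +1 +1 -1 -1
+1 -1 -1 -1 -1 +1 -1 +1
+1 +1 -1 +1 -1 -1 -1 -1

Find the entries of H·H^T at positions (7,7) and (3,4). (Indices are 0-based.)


Row 3 of H: [1, 1, -1, 1, 1, 1, 1, 1].
Row 4 of H: [-1, 1, -1, -1, 1, -1, -1, 1].
Row 7 of H: [1, 1, -1, 1, -1, -1, -1, -1].
(H·H^T)[7][7] = Σ_j H[7][j]·H[7][j] = (1)² + (1)² + (-1)² + (1)² + (-1)² + (-1)² + (-1)² + (-1)² = 1 + 1 + 1 + 1 + 1 + 1 + 1 + 1 = 8.
(H·H^T)[3][4] = Σ_j H[3][j]·H[4][j] = (1)·(-1) + (1)·(1) + (-1)·(-1) + (1)·(-1) + (1)·(1) + (1)·(-1) + (1)·(-1) + (1)·(1) = -1 + 1 + 1 + -1 + 1 + -1 + -1 + 1 = 0.
So rows 3 and 4 are orthogonal; the diagonal entry equals n = 8.

(7,7) entry = 8; (3,4) entry = 0.


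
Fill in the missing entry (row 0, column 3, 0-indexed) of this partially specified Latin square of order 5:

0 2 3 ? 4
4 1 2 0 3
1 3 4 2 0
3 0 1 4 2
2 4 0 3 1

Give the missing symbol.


Row 0 contains symbols [0, 2, 3, 4] — missing [1].
Column 3 contains symbols [0, 2, 3, 4] — missing [1].
The missing symbol must appear in both missing sets; intersection = [1].
Therefore the hidden value is 1.

Missing value = 1.


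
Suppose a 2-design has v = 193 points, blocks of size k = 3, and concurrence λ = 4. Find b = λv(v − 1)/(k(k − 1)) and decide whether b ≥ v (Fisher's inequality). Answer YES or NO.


b = λv(v − 1)/(k(k − 1)) = 4·193·192/(3·2) = 148224/6 = 24704.
Compare with v = 193: b ≥ v, so Fisher's inequality holds.

YES


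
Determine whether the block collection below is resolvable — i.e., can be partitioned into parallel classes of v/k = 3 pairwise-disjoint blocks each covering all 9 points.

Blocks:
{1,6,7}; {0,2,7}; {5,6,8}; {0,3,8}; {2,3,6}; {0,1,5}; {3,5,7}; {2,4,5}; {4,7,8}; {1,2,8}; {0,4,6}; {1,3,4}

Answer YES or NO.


v = 9, block size k = 3, number of blocks = 12.
For resolvability, blocks must partition into parallel classes of size v/k = 3.
Total blocks must therefore be a multiple of 3: 12 = 3·4 + 0 ⇒ divisible ✓.
Greedy packing gives 4 candidate class(es). Each should be a full parallel class (size 3, covers all 9 points).
  Class 1 (3 blocks): {1,6,7}; {0,3,8}; {2,4,5}. Points covered: [0, 1, 2, 3, 4, 5, 6, 7, 8].
  Class 2 (3 blocks): {0,2,7}; {5,6,8}; {1,3,4}. Points covered: [0, 1, 2, 3, 4, 5, 6, 7, 8].
  Class 3 (3 blocks): {2,3,6}; {0,1,5}; {4,7,8}. Points covered: [0, 1, 2, 3, 4, 5, 6, 7, 8].
  Class 4 (3 blocks): {3,5,7}; {1,2,8}; {0,4,6}. Points covered: [0, 1, 2, 3, 4, 5, 6, 7, 8].
All classes full (size 3)? YES. All classes cover every point? YES.
Resolvable? YES.

YES


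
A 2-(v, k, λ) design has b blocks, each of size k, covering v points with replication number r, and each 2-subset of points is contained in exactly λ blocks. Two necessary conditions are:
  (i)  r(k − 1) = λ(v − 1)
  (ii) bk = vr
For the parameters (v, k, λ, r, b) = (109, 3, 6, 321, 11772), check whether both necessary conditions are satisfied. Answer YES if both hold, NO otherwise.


Condition (i): r(k − 1) = 321·2 = 642; λ(v − 1) = 6·108 = 648. Match? NO.
Condition (ii): bk = 11772·3 = 35316; vr = 109·321 = 34989. Match? NO.
Both conditions hold? NO.

NO


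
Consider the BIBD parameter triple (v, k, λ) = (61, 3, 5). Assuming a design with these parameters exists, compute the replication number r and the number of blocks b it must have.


Any 2-(v, k, λ) BIBD satisfies two necessary conditions:
  (i)  Each point sits in r blocks, and counting incidences through any fixed point gives r(k − 1) = λ(v − 1), so r = λ(v − 1)/(k − 1).
  (ii) Total incidences bk = vr, so b = vr/k.
Step 1: r = λ(v − 1)/(k − 1) = 5·(61 − 1)/(3 − 1) = 5·60/2 = 300/2 = 150.
Step 2: b = vr/k = 61·150/3 = 9150/3 = 3050.
Check integrality: r = 150 ∈ Z ✓, b = 3050 ∈ Z ✓.
(These identities are necessary conditions: they determine r and b for any design with these parameters, but do not by themselves prove that one exists.)

r = 150, b = 3050.


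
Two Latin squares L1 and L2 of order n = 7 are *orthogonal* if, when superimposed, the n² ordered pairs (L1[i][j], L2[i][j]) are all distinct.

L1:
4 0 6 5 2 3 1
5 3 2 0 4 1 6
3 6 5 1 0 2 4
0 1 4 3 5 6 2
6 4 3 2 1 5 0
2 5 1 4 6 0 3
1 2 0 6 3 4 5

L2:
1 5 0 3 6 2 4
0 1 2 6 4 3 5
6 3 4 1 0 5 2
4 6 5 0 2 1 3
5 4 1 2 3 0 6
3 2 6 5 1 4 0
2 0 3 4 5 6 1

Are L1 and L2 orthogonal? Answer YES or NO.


Form the n² = 49 superimposed pairs (L1[i][j], L2[i][j]), row by row (rows and columns indexed from 0):
row 0: (4,1) (0,5) (6,0) (5,3) (2,6) (3,2) (1,4)
row 1: (5,0) (3,1) (2,2) (0,6) (4,4) (1,3) (6,5)
row 2: (3,6) (6,3) (5,4) (1,1) (0,0) (2,5) (4,2)
row 3: (0,4) (1,6) (4,5) (3,0) (5,2) (6,1) (2,3)
row 4: (6,5) (4,4) (3,1) (2,2) (1,3) (5,0) (0,6)
row 5: (2,3) (5,2) (1,6) (4,5) (6,1) (0,4) (3,0)
row 6: (1,2) (2,0) (0,3) (6,4) (3,5) (4,6) (5,1)
Orthogonality requires all 49 pairs distinct.
But the pair (6,5) repeats: cell (1,6) has L1 = 6, L2 = 5, and cell (4,0) has L1 = 6, L2 = 5.
A repeated pair means some other pair never occurs (only 35 distinct pairs out of 49), so the squares are not orthogonal.
Conclusion: NO.

NO


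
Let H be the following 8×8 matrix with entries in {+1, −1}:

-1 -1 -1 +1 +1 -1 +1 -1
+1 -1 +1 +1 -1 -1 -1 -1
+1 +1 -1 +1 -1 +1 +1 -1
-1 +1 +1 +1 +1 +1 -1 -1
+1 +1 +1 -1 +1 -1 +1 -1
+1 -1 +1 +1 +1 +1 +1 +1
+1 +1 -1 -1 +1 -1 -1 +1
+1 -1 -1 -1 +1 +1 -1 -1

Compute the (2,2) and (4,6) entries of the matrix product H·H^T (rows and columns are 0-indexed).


Row 2 of H: [1, 1, -1, 1, -1, 1, 1, -1].
Row 4 of H: [1, 1, 1, -1, 1, -1, 1, -1].
Row 6 of H: [1, 1, -1, -1, 1, -1, -1, 1].
(H·H^T)[2][2] = Σ_j H[2][j]·H[2][j] = (1)² + (1)² + (-1)² + (1)² + (-1)² + (1)² + (1)² + (-1)² = 1 + 1 + 1 + 1 + 1 + 1 + 1 + 1 = 8.
(H·H^T)[4][6] = Σ_j H[4][j]·H[6][j] = (1)·(1) + (1)·(1) + (1)·(-1) + (-1)·(-1) + (1)·(1) + (-1)·(-1) + (1)·(-1) + (-1)·(1) = 1 + 1 + -1 + 1 + 1 + 1 + -1 + -1 = 2.
Rows 4 and 6 are not orthogonal (dot product = 2 ≠ 0), so H is not a Hadamard matrix.

(2,2) entry = 8; (4,6) entry = 2.


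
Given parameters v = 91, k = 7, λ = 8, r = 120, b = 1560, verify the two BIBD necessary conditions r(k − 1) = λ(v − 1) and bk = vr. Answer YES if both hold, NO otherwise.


Condition (i): r(k − 1) = 120·6 = 720; λ(v − 1) = 8·90 = 720. Match? YES.
Condition (ii): bk = 1560·7 = 10920; vr = 91·120 = 10920. Match? YES.
Both conditions hold? YES.

YES


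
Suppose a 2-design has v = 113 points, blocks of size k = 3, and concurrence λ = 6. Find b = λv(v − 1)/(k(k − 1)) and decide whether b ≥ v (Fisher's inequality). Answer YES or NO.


b = λv(v − 1)/(k(k − 1)) = 6·113·112/(3·2) = 75936/6 = 12656.
Compare with v = 113: b ≥ v, so Fisher's inequality holds.

YES


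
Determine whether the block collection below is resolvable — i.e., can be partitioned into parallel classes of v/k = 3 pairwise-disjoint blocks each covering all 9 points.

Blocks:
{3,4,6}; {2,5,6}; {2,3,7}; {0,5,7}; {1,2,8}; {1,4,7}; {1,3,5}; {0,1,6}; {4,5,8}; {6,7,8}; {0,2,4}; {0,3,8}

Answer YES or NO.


v = 9, block size k = 3, number of blocks = 12.
For resolvability, blocks must partition into parallel classes of size v/k = 3.
Total blocks must therefore be a multiple of 3: 12 = 3·4 + 0 ⇒ divisible ✓.
Greedy packing gives 4 candidate class(es). Each should be a full parallel class (size 3, covers all 9 points).
  Class 1 (3 blocks): {3,4,6}; {0,5,7}; {1,2,8}. Points covered: [0, 1, 2, 3, 4, 5, 6, 7, 8].
  Class 2 (3 blocks): {2,5,6}; {1,4,7}; {0,3,8}. Points covered: [0, 1, 2, 3, 4, 5, 6, 7, 8].
  Class 3 (3 blocks): {2,3,7}; {0,1,6}; {4,5,8}. Points covered: [0, 1, 2, 3, 4, 5, 6, 7, 8].
  Class 4 (3 blocks): {1,3,5}; {6,7,8}; {0,2,4}. Points covered: [0, 1, 2, 3, 4, 5, 6, 7, 8].
All classes full (size 3)? YES. All classes cover every point? YES.
Resolvable? YES.

YES
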